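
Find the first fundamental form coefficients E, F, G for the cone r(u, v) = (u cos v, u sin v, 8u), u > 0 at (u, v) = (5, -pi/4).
E = 65;  F = 0;  G = 25

Partials: r_u = (cos(v), sin(v), 8), r_v = (-u*sin(v), u*cos(v), 0). As functions of (u, v):
  E = r_u · r_u = 65,
  F = r_u · r_v = 0,
  G = r_v · r_v = u^2.
Evaluating at (u, v) = (5, -pi/4): E = 65, F = 0, G = 25.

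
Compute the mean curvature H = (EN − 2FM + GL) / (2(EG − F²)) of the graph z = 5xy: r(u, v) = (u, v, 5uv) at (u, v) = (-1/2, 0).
H = 0

With E = 25*v^2 + 1, F = 25*u*v, G = 25*u^2 + 1, L = 0, M = 5/sqrt(25*u^2 + 25*v^2 + 1), N = 0, assemble
  H = (EN − 2FM + GL) / (2(EG − F²)) = -125*u*v/(25*u^2 + 25*v^2 + 1)^(3/2).
At (u, v) = (-1/2, 0): H = 0.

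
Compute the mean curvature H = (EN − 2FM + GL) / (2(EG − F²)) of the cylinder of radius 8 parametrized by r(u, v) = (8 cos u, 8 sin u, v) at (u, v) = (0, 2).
H = -1/16

With E = 64, F = 0, G = 1, L = -8, M = 0, N = 0, assemble
  H = (EN − 2FM + GL) / (2(EG − F²)) = -1/16.
At (u, v) = (0, 2): H = -1/16.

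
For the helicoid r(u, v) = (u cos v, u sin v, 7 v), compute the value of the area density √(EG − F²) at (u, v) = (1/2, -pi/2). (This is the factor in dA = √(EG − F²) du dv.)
√(EG − F²)|_{(1/2, -pi/2)} = sqrt(197)/2

E = 1, F = 0, G = u^2 + 49, so EG − F² = u^2 + 49. Taking the positive square root: √(EG − F²) = sqrt(u^2 + 49). At (u, v) = (1/2, -pi/2): sqrt(197)/2.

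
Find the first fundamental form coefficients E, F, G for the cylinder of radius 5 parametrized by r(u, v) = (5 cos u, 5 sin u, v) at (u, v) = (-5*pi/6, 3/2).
E = 25;  F = 0;  G = 1

Partials: r_u = (-5*sin(u), 5*cos(u), 0), r_v = (0, 0, 1). As functions of (u, v):
  E = r_u · r_u = 25,
  F = r_u · r_v = 0,
  G = r_v · r_v = 1.
Evaluating at (u, v) = (-5*pi/6, 3/2): E = 25, F = 0, G = 1.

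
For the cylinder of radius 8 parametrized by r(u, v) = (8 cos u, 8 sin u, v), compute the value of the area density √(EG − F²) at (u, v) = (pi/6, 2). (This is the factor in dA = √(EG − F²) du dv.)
√(EG − F²)|_{(pi/6, 2)} = 8

E = 64, F = 0, G = 1, so EG − F² = 64. Taking the positive square root: √(EG − F²) = 8. At (u, v) = (pi/6, 2): 8.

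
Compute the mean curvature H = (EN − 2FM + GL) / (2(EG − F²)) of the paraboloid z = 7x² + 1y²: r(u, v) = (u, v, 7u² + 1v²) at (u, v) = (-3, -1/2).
H = 1779*sqrt(1766)/3118756

With E = 196*u^2 + 1, F = 28*u*v, G = 4*v^2 + 1, L = 14/sqrt(196*u^2 + 4*v^2 + 1), M = 0, N = 2/sqrt(196*u^2 + 4*v^2 + 1), assemble
  H = (EN − 2FM + GL) / (2(EG − F²)) = 4*(49*u^2 + 7*v^2 + 2)/(196*u^2 + 4*v^2 + 1)^(3/2).
At (u, v) = (-3, -1/2): H = 1779*sqrt(1766)/3118756.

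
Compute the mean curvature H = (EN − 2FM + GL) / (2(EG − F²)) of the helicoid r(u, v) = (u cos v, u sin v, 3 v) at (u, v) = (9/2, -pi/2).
H = 0

With E = 1, F = 0, G = u^2 + 9, L = 0, M = -3/sqrt(u^2 + 9), N = 0, assemble
  H = (EN − 2FM + GL) / (2(EG − F²)) = 0.
At (u, v) = (9/2, -pi/2): H = 0.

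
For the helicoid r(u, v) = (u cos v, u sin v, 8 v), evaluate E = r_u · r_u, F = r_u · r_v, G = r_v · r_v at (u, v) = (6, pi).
E = 1;  F = 0;  G = 100

Partials: r_u = (cos(v), sin(v), 0), r_v = (-u*sin(v), u*cos(v), 8). As functions of (u, v):
  E = r_u · r_u = 1,
  F = r_u · r_v = 0,
  G = r_v · r_v = u^2 + 64.
Evaluating at (u, v) = (6, pi): E = 1, F = 0, G = 100.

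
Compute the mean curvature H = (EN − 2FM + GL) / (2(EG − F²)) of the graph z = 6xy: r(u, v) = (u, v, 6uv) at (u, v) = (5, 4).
H = -4320*sqrt(1477)/2181529

With E = 36*v^2 + 1, F = 36*u*v, G = 36*u^2 + 1, L = 0, M = 6/sqrt(36*u^2 + 36*v^2 + 1), N = 0, assemble
  H = (EN − 2FM + GL) / (2(EG − F²)) = -216*u*v/(36*u^2 + 36*v^2 + 1)^(3/2).
At (u, v) = (5, 4): H = -4320*sqrt(1477)/2181529.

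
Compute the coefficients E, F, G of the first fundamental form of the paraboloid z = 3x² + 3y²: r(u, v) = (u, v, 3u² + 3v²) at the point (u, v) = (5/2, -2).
E = 226;  F = -180;  G = 145

Partials: r_u = (1, 0, 6*u), r_v = (0, 1, 6*v). As functions of (u, v):
  E = r_u · r_u = 36*u^2 + 1,
  F = r_u · r_v = 36*u*v,
  G = r_v · r_v = 36*v^2 + 1.
Evaluating at (u, v) = (5/2, -2): E = 226, F = -180, G = 145.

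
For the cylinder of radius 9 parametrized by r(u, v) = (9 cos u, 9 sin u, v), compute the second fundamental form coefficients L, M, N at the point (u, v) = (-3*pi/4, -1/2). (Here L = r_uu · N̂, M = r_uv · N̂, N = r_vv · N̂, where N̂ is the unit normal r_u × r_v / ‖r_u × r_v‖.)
L = -9;  M = 0;  N = 0

Compute the unit normal N̂(u, v) = (cos(u), sin(u), 0), and the second partials r_uu, r_uv, r_vv. Take dot products:
  L(u, v) = r_uu · N̂ = -9,
  M(u, v) = r_uv · N̂ = 0,
  N(u, v) = r_vv · N̂ = 0.
Evaluating at (u, v) = (-3*pi/4, -1/2):
  L = -9, M = 0, N = 0.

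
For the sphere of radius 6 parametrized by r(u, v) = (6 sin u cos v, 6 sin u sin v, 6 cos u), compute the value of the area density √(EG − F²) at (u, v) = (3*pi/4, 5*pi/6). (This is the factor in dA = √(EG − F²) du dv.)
√(EG − F²)|_{(3*pi/4, 5*pi/6)} = 18*sqrt(2)

E = 36, F = 0, G = 36*sin(u)^2, so EG − F² = 1296*sin(u)^2. Taking the positive square root: √(EG − F²) = 36*Abs(sin(u)). At (u, v) = (3*pi/4, 5*pi/6): 18*sqrt(2).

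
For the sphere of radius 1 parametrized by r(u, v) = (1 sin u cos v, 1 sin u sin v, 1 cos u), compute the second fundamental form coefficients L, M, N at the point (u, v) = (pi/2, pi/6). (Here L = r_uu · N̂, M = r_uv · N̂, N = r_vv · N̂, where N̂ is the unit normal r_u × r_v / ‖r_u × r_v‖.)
L = -1;  M = 0;  N = -1

Compute the unit normal N̂(u, v) = (sin(u)^2*cos(v)/Abs(sin(u)), sin(u)^2*sin(v)/Abs(sin(u)), sin(2*u)/(2*Abs(sin(u)))), and the second partials r_uu, r_uv, r_vv. Take dot products:
  L(u, v) = r_uu · N̂ = -sin(u)/Abs(sin(u)),
  M(u, v) = r_uv · N̂ = 0,
  N(u, v) = r_vv · N̂ = -sin(u)^3/Abs(sin(u)).
Evaluating at (u, v) = (pi/2, pi/6):
  L = -1, M = 0, N = -1.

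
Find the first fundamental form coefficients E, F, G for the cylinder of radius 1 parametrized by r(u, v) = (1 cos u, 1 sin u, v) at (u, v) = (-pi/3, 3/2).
E = 1;  F = 0;  G = 1

Partials: r_u = (-sin(u), cos(u), 0), r_v = (0, 0, 1). As functions of (u, v):
  E = r_u · r_u = 1,
  F = r_u · r_v = 0,
  G = r_v · r_v = 1.
Evaluating at (u, v) = (-pi/3, 3/2): E = 1, F = 0, G = 1.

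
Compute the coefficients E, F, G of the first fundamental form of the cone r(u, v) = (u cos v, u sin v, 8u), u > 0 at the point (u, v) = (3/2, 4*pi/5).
E = 65;  F = 0;  G = 9/4

Partials: r_u = (cos(v), sin(v), 8), r_v = (-u*sin(v), u*cos(v), 0). As functions of (u, v):
  E = r_u · r_u = 65,
  F = r_u · r_v = 0,
  G = r_v · r_v = u^2.
Evaluating at (u, v) = (3/2, 4*pi/5): E = 65, F = 0, G = 9/4.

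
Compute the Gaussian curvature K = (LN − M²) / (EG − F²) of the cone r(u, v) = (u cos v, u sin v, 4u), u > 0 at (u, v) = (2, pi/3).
K = 0

Coefficients of the first fundamental form: E = 17, F = 0, G = u^2.
Coefficients of the second fundamental form: L = 0, M = 0, N = 4*sqrt(17)*u^2/(17*Abs(u)).
Assemble K = (LN − M²)/(EG − F²) = 0. At (u, v) = (2, pi/3): K = 0.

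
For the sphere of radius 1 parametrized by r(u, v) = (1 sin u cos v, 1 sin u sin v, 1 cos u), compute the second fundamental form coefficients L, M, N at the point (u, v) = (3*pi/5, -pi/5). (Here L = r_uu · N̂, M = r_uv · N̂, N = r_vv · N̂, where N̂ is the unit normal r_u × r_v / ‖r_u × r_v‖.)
L = -1;  M = 0;  N = -5/8 - sqrt(5)/8

Compute the unit normal N̂(u, v) = (sin(u)^2*cos(v)/Abs(sin(u)), sin(u)^2*sin(v)/Abs(sin(u)), sin(2*u)/(2*Abs(sin(u)))), and the second partials r_uu, r_uv, r_vv. Take dot products:
  L(u, v) = r_uu · N̂ = -sin(u)/Abs(sin(u)),
  M(u, v) = r_uv · N̂ = 0,
  N(u, v) = r_vv · N̂ = -sin(u)^3/Abs(sin(u)).
Evaluating at (u, v) = (3*pi/5, -pi/5):
  L = -1, M = 0, N = -5/8 - sqrt(5)/8.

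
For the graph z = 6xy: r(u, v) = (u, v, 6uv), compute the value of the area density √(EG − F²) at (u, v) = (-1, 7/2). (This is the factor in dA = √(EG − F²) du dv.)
√(EG − F²)|_{(-1, 7/2)} = sqrt(478)

E = 36*v^2 + 1, F = 36*u*v, G = 36*u^2 + 1, so EG − F² = 36*u^2 + 36*v^2 + 1. Taking the positive square root: √(EG − F²) = sqrt(36*u^2 + 36*v^2 + 1). At (u, v) = (-1, 7/2): sqrt(478).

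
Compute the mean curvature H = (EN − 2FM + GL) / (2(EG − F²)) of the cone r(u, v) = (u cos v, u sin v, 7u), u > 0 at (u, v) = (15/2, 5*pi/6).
H = 7*sqrt(2)/150

With E = 50, F = 0, G = u^2, L = 0, M = 0, N = 7*sqrt(2)*u^2/(10*Abs(u)), assemble
  H = (EN − 2FM + GL) / (2(EG − F²)) = 7*sqrt(2)/(20*Abs(u)).
At (u, v) = (15/2, 5*pi/6): H = 7*sqrt(2)/150.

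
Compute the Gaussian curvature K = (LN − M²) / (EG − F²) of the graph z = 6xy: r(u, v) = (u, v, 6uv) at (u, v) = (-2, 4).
K = -36/519841

Coefficients of the first fundamental form: E = 36*v^2 + 1, F = 36*u*v, G = 36*u^2 + 1.
Coefficients of the second fundamental form: L = 0, M = 6/sqrt(36*u^2 + 36*v^2 + 1), N = 0.
Assemble K = (LN − M²)/(EG − F²) = -36/(1296*u^4 + 2592*u^2*v^2 + 72*u^2 + 1296*v^4 + 72*v^2 + 1). At (u, v) = (-2, 4): K = -36/519841.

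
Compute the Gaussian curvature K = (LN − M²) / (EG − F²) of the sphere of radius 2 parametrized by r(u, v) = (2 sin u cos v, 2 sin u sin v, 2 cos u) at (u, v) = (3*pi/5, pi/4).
K = 1/4

Coefficients of the first fundamental form: E = 4, F = 0, G = 4*sin(u)^2.
Coefficients of the second fundamental form: L = -2*sin(u)/Abs(sin(u)), M = 0, N = -2*sin(u)^3/Abs(sin(u)).
Assemble K = (LN − M²)/(EG − F²) = 1/4. At (u, v) = (3*pi/5, pi/4): K = 1/4.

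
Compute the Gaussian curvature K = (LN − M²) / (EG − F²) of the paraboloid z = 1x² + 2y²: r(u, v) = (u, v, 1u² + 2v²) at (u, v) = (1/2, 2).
K = 2/1089

Coefficients of the first fundamental form: E = 4*u^2 + 1, F = 8*u*v, G = 16*v^2 + 1.
Coefficients of the second fundamental form: L = 2/sqrt(4*u^2 + 16*v^2 + 1), M = 0, N = 4/sqrt(4*u^2 + 16*v^2 + 1).
Assemble K = (LN − M²)/(EG − F²) = 8/(16*u^4 + 128*u^2*v^2 + 8*u^2 + 256*v^4 + 32*v^2 + 1). At (u, v) = (1/2, 2): K = 2/1089.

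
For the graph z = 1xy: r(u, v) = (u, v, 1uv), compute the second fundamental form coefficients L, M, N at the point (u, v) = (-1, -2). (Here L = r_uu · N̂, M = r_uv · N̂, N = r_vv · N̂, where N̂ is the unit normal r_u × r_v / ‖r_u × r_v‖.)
L = 0;  M = sqrt(6)/6;  N = 0

Compute the unit normal N̂(u, v) = (-v/sqrt(u^2 + v^2 + 1), -u/sqrt(u^2 + v^2 + 1), 1/sqrt(u^2 + v^2 + 1)), and the second partials r_uu, r_uv, r_vv. Take dot products:
  L(u, v) = r_uu · N̂ = 0,
  M(u, v) = r_uv · N̂ = 1/sqrt(u^2 + v^2 + 1),
  N(u, v) = r_vv · N̂ = 0.
Evaluating at (u, v) = (-1, -2):
  L = 0, M = sqrt(6)/6, N = 0.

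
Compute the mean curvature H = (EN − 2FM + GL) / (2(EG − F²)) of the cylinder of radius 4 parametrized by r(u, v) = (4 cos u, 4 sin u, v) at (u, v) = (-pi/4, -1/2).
H = -1/8

With E = 16, F = 0, G = 1, L = -4, M = 0, N = 0, assemble
  H = (EN − 2FM + GL) / (2(EG − F²)) = -1/8.
At (u, v) = (-pi/4, -1/2): H = -1/8.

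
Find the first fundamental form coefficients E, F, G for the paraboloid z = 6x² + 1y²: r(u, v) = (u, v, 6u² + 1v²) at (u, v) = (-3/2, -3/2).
E = 325;  F = 54;  G = 10

Partials: r_u = (1, 0, 12*u), r_v = (0, 1, 2*v). As functions of (u, v):
  E = r_u · r_u = 144*u^2 + 1,
  F = r_u · r_v = 24*u*v,
  G = r_v · r_v = 4*v^2 + 1.
Evaluating at (u, v) = (-3/2, -3/2): E = 325, F = 54, G = 10.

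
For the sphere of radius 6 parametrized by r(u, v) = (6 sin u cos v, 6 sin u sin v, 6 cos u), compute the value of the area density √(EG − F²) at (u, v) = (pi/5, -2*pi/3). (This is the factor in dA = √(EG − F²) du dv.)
√(EG − F²)|_{(pi/5, -2*pi/3)} = 9*sqrt(10 - 2*sqrt(5))

E = 36, F = 0, G = 36*sin(u)^2, so EG − F² = 1296*sin(u)^2. Taking the positive square root: √(EG − F²) = 36*Abs(sin(u)). At (u, v) = (pi/5, -2*pi/3): 9*sqrt(10 - 2*sqrt(5)).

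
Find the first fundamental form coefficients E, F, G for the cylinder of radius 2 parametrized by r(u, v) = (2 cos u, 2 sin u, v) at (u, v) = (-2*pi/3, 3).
E = 4;  F = 0;  G = 1

Partials: r_u = (-2*sin(u), 2*cos(u), 0), r_v = (0, 0, 1). As functions of (u, v):
  E = r_u · r_u = 4,
  F = r_u · r_v = 0,
  G = r_v · r_v = 1.
Evaluating at (u, v) = (-2*pi/3, 3): E = 4, F = 0, G = 1.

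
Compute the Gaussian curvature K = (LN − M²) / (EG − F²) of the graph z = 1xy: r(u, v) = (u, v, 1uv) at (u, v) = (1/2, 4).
K = -16/4761

Coefficients of the first fundamental form: E = v^2 + 1, F = u*v, G = u^2 + 1.
Coefficients of the second fundamental form: L = 0, M = 1/sqrt(u^2 + v^2 + 1), N = 0.
Assemble K = (LN − M²)/(EG − F²) = 1/((u^2*v^2 - (u^2 + 1)*(v^2 + 1))*(u^2 + v^2 + 1)). At (u, v) = (1/2, 4): K = -16/4761.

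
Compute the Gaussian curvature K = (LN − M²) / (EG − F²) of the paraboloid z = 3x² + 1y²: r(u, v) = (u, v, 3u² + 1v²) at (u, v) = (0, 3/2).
K = 3/25

Coefficients of the first fundamental form: E = 36*u^2 + 1, F = 12*u*v, G = 4*v^2 + 1.
Coefficients of the second fundamental form: L = 6/sqrt(36*u^2 + 4*v^2 + 1), M = 0, N = 2/sqrt(36*u^2 + 4*v^2 + 1).
Assemble K = (LN − M²)/(EG − F²) = 12/(1296*u^4 + 288*u^2*v^2 + 72*u^2 + 16*v^4 + 8*v^2 + 1). At (u, v) = (0, 3/2): K = 3/25.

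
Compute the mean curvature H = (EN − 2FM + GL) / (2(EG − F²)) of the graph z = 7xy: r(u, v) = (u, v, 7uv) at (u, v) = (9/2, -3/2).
H = 9261*sqrt(4414)/9741698

With E = 49*v^2 + 1, F = 49*u*v, G = 49*u^2 + 1, L = 0, M = 7/sqrt(49*u^2 + 49*v^2 + 1), N = 0, assemble
  H = (EN − 2FM + GL) / (2(EG − F²)) = -343*u*v/(49*u^2 + 49*v^2 + 1)^(3/2).
At (u, v) = (9/2, -3/2): H = 9261*sqrt(4414)/9741698.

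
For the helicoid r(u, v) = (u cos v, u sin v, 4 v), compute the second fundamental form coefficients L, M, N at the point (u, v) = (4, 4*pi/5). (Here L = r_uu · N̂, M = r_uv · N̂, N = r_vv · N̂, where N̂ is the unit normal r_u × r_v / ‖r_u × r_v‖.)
L = 0;  M = -sqrt(2)/2;  N = 0

Compute the unit normal N̂(u, v) = (4*sin(v)/sqrt(u^2 + 16), -4*cos(v)/sqrt(u^2 + 16), u/sqrt(u^2 + 16)), and the second partials r_uu, r_uv, r_vv. Take dot products:
  L(u, v) = r_uu · N̂ = 0,
  M(u, v) = r_uv · N̂ = -4/sqrt(u^2 + 16),
  N(u, v) = r_vv · N̂ = 0.
Evaluating at (u, v) = (4, 4*pi/5):
  L = 0, M = -sqrt(2)/2, N = 0.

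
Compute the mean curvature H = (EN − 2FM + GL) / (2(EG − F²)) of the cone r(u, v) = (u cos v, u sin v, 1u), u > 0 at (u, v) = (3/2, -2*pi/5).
H = sqrt(2)/6

With E = 2, F = 0, G = u^2, L = 0, M = 0, N = sqrt(2)*u^2/(2*Abs(u)), assemble
  H = (EN − 2FM + GL) / (2(EG − F²)) = sqrt(2)/(4*Abs(u)).
At (u, v) = (3/2, -2*pi/5): H = sqrt(2)/6.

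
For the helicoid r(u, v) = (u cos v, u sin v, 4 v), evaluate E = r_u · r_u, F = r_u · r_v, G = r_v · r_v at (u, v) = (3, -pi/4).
E = 1;  F = 0;  G = 25

Partials: r_u = (cos(v), sin(v), 0), r_v = (-u*sin(v), u*cos(v), 4). As functions of (u, v):
  E = r_u · r_u = 1,
  F = r_u · r_v = 0,
  G = r_v · r_v = u^2 + 16.
Evaluating at (u, v) = (3, -pi/4): E = 1, F = 0, G = 25.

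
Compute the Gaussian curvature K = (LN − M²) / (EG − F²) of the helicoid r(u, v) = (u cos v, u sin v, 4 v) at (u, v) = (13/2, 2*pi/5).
K = -256/54289

Coefficients of the first fundamental form: E = 1, F = 0, G = u^2 + 16.
Coefficients of the second fundamental form: L = 0, M = -4/sqrt(u^2 + 16), N = 0.
Assemble K = (LN − M²)/(EG − F²) = -16/(u^2 + 16)^2. At (u, v) = (13/2, 2*pi/5): K = -256/54289.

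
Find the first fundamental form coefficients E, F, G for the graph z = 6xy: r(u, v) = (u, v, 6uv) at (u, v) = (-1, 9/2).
E = 730;  F = -162;  G = 37

Partials: r_u = (1, 0, 6*v), r_v = (0, 1, 6*u). As functions of (u, v):
  E = r_u · r_u = 36*v^2 + 1,
  F = r_u · r_v = 36*u*v,
  G = r_v · r_v = 36*u^2 + 1.
Evaluating at (u, v) = (-1, 9/2): E = 730, F = -162, G = 37.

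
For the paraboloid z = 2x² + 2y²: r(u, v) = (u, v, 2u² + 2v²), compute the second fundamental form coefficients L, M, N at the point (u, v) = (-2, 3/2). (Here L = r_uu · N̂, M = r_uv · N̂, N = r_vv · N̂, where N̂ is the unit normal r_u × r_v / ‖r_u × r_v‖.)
L = 4*sqrt(101)/101;  M = 0;  N = 4*sqrt(101)/101

Compute the unit normal N̂(u, v) = (-4*u/sqrt(16*u^2 + 16*v^2 + 1), -4*v/sqrt(16*u^2 + 16*v^2 + 1), 1/sqrt(16*u^2 + 16*v^2 + 1)), and the second partials r_uu, r_uv, r_vv. Take dot products:
  L(u, v) = r_uu · N̂ = 4/sqrt(16*u^2 + 16*v^2 + 1),
  M(u, v) = r_uv · N̂ = 0,
  N(u, v) = r_vv · N̂ = 4/sqrt(16*u^2 + 16*v^2 + 1).
Evaluating at (u, v) = (-2, 3/2):
  L = 4*sqrt(101)/101, M = 0, N = 4*sqrt(101)/101.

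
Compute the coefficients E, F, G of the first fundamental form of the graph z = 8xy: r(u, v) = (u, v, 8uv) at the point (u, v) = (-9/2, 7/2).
E = 785;  F = -1008;  G = 1297

Partials: r_u = (1, 0, 8*v), r_v = (0, 1, 8*u). As functions of (u, v):
  E = r_u · r_u = 64*v^2 + 1,
  F = r_u · r_v = 64*u*v,
  G = r_v · r_v = 64*u^2 + 1.
Evaluating at (u, v) = (-9/2, 7/2): E = 785, F = -1008, G = 1297.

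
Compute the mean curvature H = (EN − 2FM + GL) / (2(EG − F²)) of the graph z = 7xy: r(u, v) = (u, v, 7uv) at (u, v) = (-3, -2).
H = -1029*sqrt(638)/203522

With E = 49*v^2 + 1, F = 49*u*v, G = 49*u^2 + 1, L = 0, M = 7/sqrt(49*u^2 + 49*v^2 + 1), N = 0, assemble
  H = (EN − 2FM + GL) / (2(EG − F²)) = -343*u*v/(49*u^2 + 49*v^2 + 1)^(3/2).
At (u, v) = (-3, -2): H = -1029*sqrt(638)/203522.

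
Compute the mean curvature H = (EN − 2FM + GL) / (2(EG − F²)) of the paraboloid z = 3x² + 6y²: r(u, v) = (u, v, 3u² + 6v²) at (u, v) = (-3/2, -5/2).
H = 3195*sqrt(982)/964324

With E = 36*u^2 + 1, F = 72*u*v, G = 144*v^2 + 1, L = 6/sqrt(36*u^2 + 144*v^2 + 1), M = 0, N = 12/sqrt(36*u^2 + 144*v^2 + 1), assemble
  H = (EN − 2FM + GL) / (2(EG − F²)) = 9*(24*u^2 + 48*v^2 + 1)/(36*u^2 + 144*v^2 + 1)^(3/2).
At (u, v) = (-3/2, -5/2): H = 3195*sqrt(982)/964324.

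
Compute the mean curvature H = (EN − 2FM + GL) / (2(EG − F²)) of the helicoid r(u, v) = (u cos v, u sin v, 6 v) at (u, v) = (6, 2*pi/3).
H = 0

With E = 1, F = 0, G = u^2 + 36, L = 0, M = -6/sqrt(u^2 + 36), N = 0, assemble
  H = (EN − 2FM + GL) / (2(EG − F²)) = 0.
At (u, v) = (6, 2*pi/3): H = 0.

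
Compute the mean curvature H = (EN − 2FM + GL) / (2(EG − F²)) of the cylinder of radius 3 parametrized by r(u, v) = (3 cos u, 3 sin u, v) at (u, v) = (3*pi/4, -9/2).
H = -1/6

With E = 9, F = 0, G = 1, L = -3, M = 0, N = 0, assemble
  H = (EN − 2FM + GL) / (2(EG − F²)) = -1/6.
At (u, v) = (3*pi/4, -9/2): H = -1/6.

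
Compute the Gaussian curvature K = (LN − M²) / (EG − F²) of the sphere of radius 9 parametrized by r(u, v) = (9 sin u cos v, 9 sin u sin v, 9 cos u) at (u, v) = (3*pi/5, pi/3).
K = 1/81

Coefficients of the first fundamental form: E = 81, F = 0, G = 81*sin(u)^2.
Coefficients of the second fundamental form: L = -9*sin(u)/Abs(sin(u)), M = 0, N = -9*sin(u)^3/Abs(sin(u)).
Assemble K = (LN − M²)/(EG − F²) = 1/81. At (u, v) = (3*pi/5, pi/3): K = 1/81.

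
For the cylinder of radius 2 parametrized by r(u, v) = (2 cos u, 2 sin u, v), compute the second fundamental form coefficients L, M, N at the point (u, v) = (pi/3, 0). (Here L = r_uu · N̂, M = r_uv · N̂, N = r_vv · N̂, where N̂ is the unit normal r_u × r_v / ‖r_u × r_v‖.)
L = -2;  M = 0;  N = 0

Compute the unit normal N̂(u, v) = (cos(u), sin(u), 0), and the second partials r_uu, r_uv, r_vv. Take dot products:
  L(u, v) = r_uu · N̂ = -2,
  M(u, v) = r_uv · N̂ = 0,
  N(u, v) = r_vv · N̂ = 0.
Evaluating at (u, v) = (pi/3, 0):
  L = -2, M = 0, N = 0.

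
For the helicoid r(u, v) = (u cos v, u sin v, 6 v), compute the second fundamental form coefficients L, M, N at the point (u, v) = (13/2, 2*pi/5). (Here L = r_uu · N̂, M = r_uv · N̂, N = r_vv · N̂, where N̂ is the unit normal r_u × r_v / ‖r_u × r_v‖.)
L = 0;  M = -12*sqrt(313)/313;  N = 0

Compute the unit normal N̂(u, v) = (6*sin(v)/sqrt(u^2 + 36), -6*cos(v)/sqrt(u^2 + 36), u/sqrt(u^2 + 36)), and the second partials r_uu, r_uv, r_vv. Take dot products:
  L(u, v) = r_uu · N̂ = 0,
  M(u, v) = r_uv · N̂ = -6/sqrt(u^2 + 36),
  N(u, v) = r_vv · N̂ = 0.
Evaluating at (u, v) = (13/2, 2*pi/5):
  L = 0, M = -12*sqrt(313)/313, N = 0.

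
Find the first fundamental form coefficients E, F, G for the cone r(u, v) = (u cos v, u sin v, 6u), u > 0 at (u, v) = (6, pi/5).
E = 37;  F = 0;  G = 36

Partials: r_u = (cos(v), sin(v), 6), r_v = (-u*sin(v), u*cos(v), 0). As functions of (u, v):
  E = r_u · r_u = 37,
  F = r_u · r_v = 0,
  G = r_v · r_v = u^2.
Evaluating at (u, v) = (6, pi/5): E = 37, F = 0, G = 36.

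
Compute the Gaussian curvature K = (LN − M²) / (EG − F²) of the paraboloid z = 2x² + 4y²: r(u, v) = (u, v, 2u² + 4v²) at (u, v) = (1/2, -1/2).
K = 32/441

Coefficients of the first fundamental form: E = 16*u^2 + 1, F = 32*u*v, G = 64*v^2 + 1.
Coefficients of the second fundamental form: L = 4/sqrt(16*u^2 + 64*v^2 + 1), M = 0, N = 8/sqrt(16*u^2 + 64*v^2 + 1).
Assemble K = (LN − M²)/(EG − F²) = 32/(256*u^4 + 2048*u^2*v^2 + 32*u^2 + 4096*v^4 + 128*v^2 + 1). At (u, v) = (1/2, -1/2): K = 32/441.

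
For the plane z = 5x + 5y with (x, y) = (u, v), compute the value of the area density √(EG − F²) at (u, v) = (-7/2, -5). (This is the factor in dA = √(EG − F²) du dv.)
√(EG − F²)|_{(-7/2, -5)} = sqrt(51)

E = 26, F = 25, G = 26, so EG − F² = 51. Taking the positive square root: √(EG − F²) = sqrt(51). At (u, v) = (-7/2, -5): sqrt(51).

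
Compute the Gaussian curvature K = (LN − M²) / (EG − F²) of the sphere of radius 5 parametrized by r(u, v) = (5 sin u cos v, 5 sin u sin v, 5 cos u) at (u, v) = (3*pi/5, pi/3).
K = 1/25

Coefficients of the first fundamental form: E = 25, F = 0, G = 25*sin(u)^2.
Coefficients of the second fundamental form: L = -5*sin(u)/Abs(sin(u)), M = 0, N = -5*sin(u)^3/Abs(sin(u)).
Assemble K = (LN − M²)/(EG − F²) = 1/25. At (u, v) = (3*pi/5, pi/3): K = 1/25.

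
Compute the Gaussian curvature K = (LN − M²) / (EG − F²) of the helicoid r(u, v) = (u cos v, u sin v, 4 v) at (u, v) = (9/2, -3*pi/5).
K = -256/21025

Coefficients of the first fundamental form: E = 1, F = 0, G = u^2 + 16.
Coefficients of the second fundamental form: L = 0, M = -4/sqrt(u^2 + 16), N = 0.
Assemble K = (LN − M²)/(EG − F²) = -16/(u^2 + 16)^2. At (u, v) = (9/2, -3*pi/5): K = -256/21025.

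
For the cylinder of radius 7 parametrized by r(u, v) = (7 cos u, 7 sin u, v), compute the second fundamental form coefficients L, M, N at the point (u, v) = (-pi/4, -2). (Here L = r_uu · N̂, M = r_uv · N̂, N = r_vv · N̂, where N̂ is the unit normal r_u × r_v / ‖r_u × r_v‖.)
L = -7;  M = 0;  N = 0

Compute the unit normal N̂(u, v) = (cos(u), sin(u), 0), and the second partials r_uu, r_uv, r_vv. Take dot products:
  L(u, v) = r_uu · N̂ = -7,
  M(u, v) = r_uv · N̂ = 0,
  N(u, v) = r_vv · N̂ = 0.
Evaluating at (u, v) = (-pi/4, -2):
  L = -7, M = 0, N = 0.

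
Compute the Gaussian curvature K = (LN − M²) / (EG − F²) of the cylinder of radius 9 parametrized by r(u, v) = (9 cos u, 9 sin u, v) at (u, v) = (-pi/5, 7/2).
K = 0

Coefficients of the first fundamental form: E = 81, F = 0, G = 1.
Coefficients of the second fundamental form: L = -9, M = 0, N = 0.
Assemble K = (LN − M²)/(EG − F²) = 0. At (u, v) = (-pi/5, 7/2): K = 0.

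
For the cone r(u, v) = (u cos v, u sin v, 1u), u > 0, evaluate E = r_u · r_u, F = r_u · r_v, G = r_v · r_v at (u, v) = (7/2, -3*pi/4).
E = 2;  F = 0;  G = 49/4

Partials: r_u = (cos(v), sin(v), 1), r_v = (-u*sin(v), u*cos(v), 0). As functions of (u, v):
  E = r_u · r_u = 2,
  F = r_u · r_v = 0,
  G = r_v · r_v = u^2.
Evaluating at (u, v) = (7/2, -3*pi/4): E = 2, F = 0, G = 49/4.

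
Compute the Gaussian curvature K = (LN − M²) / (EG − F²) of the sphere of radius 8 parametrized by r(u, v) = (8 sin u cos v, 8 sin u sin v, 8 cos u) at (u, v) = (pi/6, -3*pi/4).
K = 1/64

Coefficients of the first fundamental form: E = 64, F = 0, G = 64*sin(u)^2.
Coefficients of the second fundamental form: L = -8*sin(u)/Abs(sin(u)), M = 0, N = -8*sin(u)^3/Abs(sin(u)).
Assemble K = (LN − M²)/(EG − F²) = 1/64. At (u, v) = (pi/6, -3*pi/4): K = 1/64.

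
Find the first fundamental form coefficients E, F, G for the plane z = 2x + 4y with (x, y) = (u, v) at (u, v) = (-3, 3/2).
E = 5;  F = 8;  G = 17

Partials: r_u = (1, 0, 2), r_v = (0, 1, 4). As functions of (u, v):
  E = r_u · r_u = 5,
  F = r_u · r_v = 8,
  G = r_v · r_v = 17.
Evaluating at (u, v) = (-3, 3/2): E = 5, F = 8, G = 17.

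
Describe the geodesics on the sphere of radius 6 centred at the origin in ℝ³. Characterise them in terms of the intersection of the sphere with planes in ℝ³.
Geodesics on the sphere of radius 6 are great circles — circles of radius 6 obtained as the intersection of the sphere with planes through the origin (the centre of the sphere).

A curve α(t) of nonzero constant speed on the sphere of radius 6 is a geodesic iff its acceleration α̈ is everywhere normal to the surface, i.e. parallel to the radial vector α(t). Then d/dt(α × α̇) = α̇ × α̇ + α × α̈ = 0, so α × α̇ is a constant vector n ≠ 0 and α(t) · n = 0 for all t: α lies in the plane through the origin with normal n. The intersection of that plane with the sphere is a circle of radius 6 (a great circle). Conversely, a great circle traversed at constant speed has centripetal acceleration pointing at the origin, hence normal to the sphere, so every great circle is a geodesic.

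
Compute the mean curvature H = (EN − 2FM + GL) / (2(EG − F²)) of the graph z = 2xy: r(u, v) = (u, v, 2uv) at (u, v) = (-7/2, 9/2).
H = 126*sqrt(131)/17161

With E = 4*v^2 + 1, F = 4*u*v, G = 4*u^2 + 1, L = 0, M = 2/sqrt(4*u^2 + 4*v^2 + 1), N = 0, assemble
  H = (EN − 2FM + GL) / (2(EG − F²)) = -8*u*v/(4*u^2 + 4*v^2 + 1)^(3/2).
At (u, v) = (-7/2, 9/2): H = 126*sqrt(131)/17161.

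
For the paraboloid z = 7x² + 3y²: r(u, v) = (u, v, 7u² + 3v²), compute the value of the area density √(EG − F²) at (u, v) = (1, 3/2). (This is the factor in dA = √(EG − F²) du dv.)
√(EG − F²)|_{(1, 3/2)} = sqrt(278)

E = 196*u^2 + 1, F = 84*u*v, G = 36*v^2 + 1, so EG − F² = 196*u^2 + 36*v^2 + 1. Taking the positive square root: √(EG − F²) = sqrt(196*u^2 + 36*v^2 + 1). At (u, v) = (1, 3/2): sqrt(278).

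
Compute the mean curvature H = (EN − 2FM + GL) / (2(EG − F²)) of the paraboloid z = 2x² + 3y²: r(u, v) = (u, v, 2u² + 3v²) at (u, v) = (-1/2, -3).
H = 95*sqrt(329)/15463

With E = 16*u^2 + 1, F = 24*u*v, G = 36*v^2 + 1, L = 4/sqrt(16*u^2 + 36*v^2 + 1), M = 0, N = 6/sqrt(16*u^2 + 36*v^2 + 1), assemble
  H = (EN − 2FM + GL) / (2(EG − F²)) = (48*u^2 + 72*v^2 + 5)/(16*u^2 + 36*v^2 + 1)^(3/2).
At (u, v) = (-1/2, -3): H = 95*sqrt(329)/15463.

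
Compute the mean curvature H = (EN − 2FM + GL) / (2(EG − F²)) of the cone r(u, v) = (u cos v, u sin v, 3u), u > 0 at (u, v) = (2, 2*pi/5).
H = 3*sqrt(10)/40

With E = 10, F = 0, G = u^2, L = 0, M = 0, N = 3*sqrt(10)*u^2/(10*Abs(u)), assemble
  H = (EN − 2FM + GL) / (2(EG − F²)) = 3*sqrt(10)/(20*Abs(u)).
At (u, v) = (2, 2*pi/5): H = 3*sqrt(10)/40.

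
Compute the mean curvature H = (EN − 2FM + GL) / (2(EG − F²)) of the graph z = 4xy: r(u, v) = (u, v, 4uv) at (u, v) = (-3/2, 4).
H = 384*sqrt(293)/85849

With E = 16*v^2 + 1, F = 16*u*v, G = 16*u^2 + 1, L = 0, M = 4/sqrt(16*u^2 + 16*v^2 + 1), N = 0, assemble
  H = (EN − 2FM + GL) / (2(EG − F²)) = -64*u*v/(16*u^2 + 16*v^2 + 1)^(3/2).
At (u, v) = (-3/2, 4): H = 384*sqrt(293)/85849.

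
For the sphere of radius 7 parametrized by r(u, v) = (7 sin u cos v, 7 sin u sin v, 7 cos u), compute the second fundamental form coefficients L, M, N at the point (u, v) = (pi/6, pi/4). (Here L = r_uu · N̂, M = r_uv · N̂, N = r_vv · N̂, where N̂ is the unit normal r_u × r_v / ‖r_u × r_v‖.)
L = -7;  M = 0;  N = -7/4

Compute the unit normal N̂(u, v) = (sin(u)^2*cos(v)/Abs(sin(u)), sin(u)^2*sin(v)/Abs(sin(u)), sin(2*u)/(2*Abs(sin(u)))), and the second partials r_uu, r_uv, r_vv. Take dot products:
  L(u, v) = r_uu · N̂ = -7*sin(u)/Abs(sin(u)),
  M(u, v) = r_uv · N̂ = 0,
  N(u, v) = r_vv · N̂ = -7*sin(u)^3/Abs(sin(u)).
Evaluating at (u, v) = (pi/6, pi/4):
  L = -7, M = 0, N = -7/4.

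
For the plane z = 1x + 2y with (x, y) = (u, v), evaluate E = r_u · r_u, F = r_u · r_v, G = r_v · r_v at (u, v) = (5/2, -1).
E = 2;  F = 2;  G = 5

Partials: r_u = (1, 0, 1), r_v = (0, 1, 2). As functions of (u, v):
  E = r_u · r_u = 2,
  F = r_u · r_v = 2,
  G = r_v · r_v = 5.
Evaluating at (u, v) = (5/2, -1): E = 2, F = 2, G = 5.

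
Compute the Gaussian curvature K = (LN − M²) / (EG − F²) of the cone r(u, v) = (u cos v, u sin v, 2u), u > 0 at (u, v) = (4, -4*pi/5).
K = 0

Coefficients of the first fundamental form: E = 5, F = 0, G = u^2.
Coefficients of the second fundamental form: L = 0, M = 0, N = 2*sqrt(5)*u^2/(5*Abs(u)).
Assemble K = (LN − M²)/(EG − F²) = 0. At (u, v) = (4, -4*pi/5): K = 0.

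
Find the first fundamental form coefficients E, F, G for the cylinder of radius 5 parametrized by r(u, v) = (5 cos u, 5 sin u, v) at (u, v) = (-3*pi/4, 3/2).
E = 25;  F = 0;  G = 1

Partials: r_u = (-5*sin(u), 5*cos(u), 0), r_v = (0, 0, 1). As functions of (u, v):
  E = r_u · r_u = 25,
  F = r_u · r_v = 0,
  G = r_v · r_v = 1.
Evaluating at (u, v) = (-3*pi/4, 3/2): E = 25, F = 0, G = 1.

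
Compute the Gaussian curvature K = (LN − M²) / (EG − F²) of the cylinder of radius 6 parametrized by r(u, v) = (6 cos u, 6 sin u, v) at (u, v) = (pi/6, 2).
K = 0

Coefficients of the first fundamental form: E = 36, F = 0, G = 1.
Coefficients of the second fundamental form: L = -6, M = 0, N = 0.
Assemble K = (LN − M²)/(EG − F²) = 0. At (u, v) = (pi/6, 2): K = 0.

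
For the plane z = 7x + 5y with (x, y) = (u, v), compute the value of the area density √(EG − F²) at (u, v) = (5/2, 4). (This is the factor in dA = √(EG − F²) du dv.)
√(EG − F²)|_{(5/2, 4)} = 5*sqrt(3)

E = 50, F = 35, G = 26, so EG − F² = 75. Taking the positive square root: √(EG − F²) = 5*sqrt(3). At (u, v) = (5/2, 4): 5*sqrt(3).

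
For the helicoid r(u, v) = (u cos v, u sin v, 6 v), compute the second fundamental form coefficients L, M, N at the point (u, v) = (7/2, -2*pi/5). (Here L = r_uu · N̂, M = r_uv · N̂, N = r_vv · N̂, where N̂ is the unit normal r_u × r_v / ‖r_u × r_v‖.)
L = 0;  M = -12*sqrt(193)/193;  N = 0

Compute the unit normal N̂(u, v) = (6*sin(v)/sqrt(u^2 + 36), -6*cos(v)/sqrt(u^2 + 36), u/sqrt(u^2 + 36)), and the second partials r_uu, r_uv, r_vv. Take dot products:
  L(u, v) = r_uu · N̂ = 0,
  M(u, v) = r_uv · N̂ = -6/sqrt(u^2 + 36),
  N(u, v) = r_vv · N̂ = 0.
Evaluating at (u, v) = (7/2, -2*pi/5):
  L = 0, M = -12*sqrt(193)/193, N = 0.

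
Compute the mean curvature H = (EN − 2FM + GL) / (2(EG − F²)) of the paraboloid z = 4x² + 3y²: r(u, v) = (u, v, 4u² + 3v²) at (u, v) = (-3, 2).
H = 2311*sqrt(721)/519841

With E = 64*u^2 + 1, F = 48*u*v, G = 36*v^2 + 1, L = 8/sqrt(64*u^2 + 36*v^2 + 1), M = 0, N = 6/sqrt(64*u^2 + 36*v^2 + 1), assemble
  H = (EN − 2FM + GL) / (2(EG − F²)) = (192*u^2 + 144*v^2 + 7)/(64*u^2 + 36*v^2 + 1)^(3/2).
At (u, v) = (-3, 2): H = 2311*sqrt(721)/519841.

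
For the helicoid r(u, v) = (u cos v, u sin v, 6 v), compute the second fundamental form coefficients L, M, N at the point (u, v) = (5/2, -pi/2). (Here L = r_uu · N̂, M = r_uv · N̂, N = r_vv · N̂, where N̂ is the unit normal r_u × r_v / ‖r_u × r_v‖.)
L = 0;  M = -12/13;  N = 0

Compute the unit normal N̂(u, v) = (6*sin(v)/sqrt(u^2 + 36), -6*cos(v)/sqrt(u^2 + 36), u/sqrt(u^2 + 36)), and the second partials r_uu, r_uv, r_vv. Take dot products:
  L(u, v) = r_uu · N̂ = 0,
  M(u, v) = r_uv · N̂ = -6/sqrt(u^2 + 36),
  N(u, v) = r_vv · N̂ = 0.
Evaluating at (u, v) = (5/2, -pi/2):
  L = 0, M = -12/13, N = 0.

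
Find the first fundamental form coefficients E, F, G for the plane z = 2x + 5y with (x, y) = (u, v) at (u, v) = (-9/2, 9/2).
E = 5;  F = 10;  G = 26

Partials: r_u = (1, 0, 2), r_v = (0, 1, 5). As functions of (u, v):
  E = r_u · r_u = 5,
  F = r_u · r_v = 10,
  G = r_v · r_v = 26.
Evaluating at (u, v) = (-9/2, 9/2): E = 5, F = 10, G = 26.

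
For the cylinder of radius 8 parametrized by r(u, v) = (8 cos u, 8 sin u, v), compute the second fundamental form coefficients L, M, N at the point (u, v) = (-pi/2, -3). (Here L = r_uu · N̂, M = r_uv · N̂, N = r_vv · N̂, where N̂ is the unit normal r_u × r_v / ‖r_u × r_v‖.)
L = -8;  M = 0;  N = 0

Compute the unit normal N̂(u, v) = (cos(u), sin(u), 0), and the second partials r_uu, r_uv, r_vv. Take dot products:
  L(u, v) = r_uu · N̂ = -8,
  M(u, v) = r_uv · N̂ = 0,
  N(u, v) = r_vv · N̂ = 0.
Evaluating at (u, v) = (-pi/2, -3):
  L = -8, M = 0, N = 0.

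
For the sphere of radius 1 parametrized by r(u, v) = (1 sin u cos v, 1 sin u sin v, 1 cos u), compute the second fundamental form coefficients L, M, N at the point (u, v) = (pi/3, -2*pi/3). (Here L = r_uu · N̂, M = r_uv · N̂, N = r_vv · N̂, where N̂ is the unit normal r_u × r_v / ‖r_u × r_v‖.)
L = -1;  M = 0;  N = -3/4

Compute the unit normal N̂(u, v) = (sin(u)^2*cos(v)/Abs(sin(u)), sin(u)^2*sin(v)/Abs(sin(u)), sin(2*u)/(2*Abs(sin(u)))), and the second partials r_uu, r_uv, r_vv. Take dot products:
  L(u, v) = r_uu · N̂ = -sin(u)/Abs(sin(u)),
  M(u, v) = r_uv · N̂ = 0,
  N(u, v) = r_vv · N̂ = -sin(u)^3/Abs(sin(u)).
Evaluating at (u, v) = (pi/3, -2*pi/3):
  L = -1, M = 0, N = -3/4.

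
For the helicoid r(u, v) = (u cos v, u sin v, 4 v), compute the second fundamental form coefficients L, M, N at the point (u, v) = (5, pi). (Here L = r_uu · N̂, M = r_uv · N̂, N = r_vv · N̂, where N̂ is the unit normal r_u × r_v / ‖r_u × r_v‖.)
L = 0;  M = -4*sqrt(41)/41;  N = 0

Compute the unit normal N̂(u, v) = (4*sin(v)/sqrt(u^2 + 16), -4*cos(v)/sqrt(u^2 + 16), u/sqrt(u^2 + 16)), and the second partials r_uu, r_uv, r_vv. Take dot products:
  L(u, v) = r_uu · N̂ = 0,
  M(u, v) = r_uv · N̂ = -4/sqrt(u^2 + 16),
  N(u, v) = r_vv · N̂ = 0.
Evaluating at (u, v) = (5, pi):
  L = 0, M = -4*sqrt(41)/41, N = 0.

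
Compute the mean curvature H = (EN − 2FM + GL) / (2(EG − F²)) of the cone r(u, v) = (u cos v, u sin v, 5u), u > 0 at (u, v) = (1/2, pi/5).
H = 5*sqrt(26)/26

With E = 26, F = 0, G = u^2, L = 0, M = 0, N = 5*sqrt(26)*u^2/(26*Abs(u)), assemble
  H = (EN − 2FM + GL) / (2(EG − F²)) = 5*sqrt(26)/(52*Abs(u)).
At (u, v) = (1/2, pi/5): H = 5*sqrt(26)/26.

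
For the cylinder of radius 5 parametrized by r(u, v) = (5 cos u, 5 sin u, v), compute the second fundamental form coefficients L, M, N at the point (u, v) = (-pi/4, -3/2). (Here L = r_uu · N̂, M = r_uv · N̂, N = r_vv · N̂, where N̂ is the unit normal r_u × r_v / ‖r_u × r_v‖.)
L = -5;  M = 0;  N = 0

Compute the unit normal N̂(u, v) = (cos(u), sin(u), 0), and the second partials r_uu, r_uv, r_vv. Take dot products:
  L(u, v) = r_uu · N̂ = -5,
  M(u, v) = r_uv · N̂ = 0,
  N(u, v) = r_vv · N̂ = 0.
Evaluating at (u, v) = (-pi/4, -3/2):
  L = -5, M = 0, N = 0.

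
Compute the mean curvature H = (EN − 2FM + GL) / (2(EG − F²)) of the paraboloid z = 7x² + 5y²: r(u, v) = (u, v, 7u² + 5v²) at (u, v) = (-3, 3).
H = 1164*sqrt(2665)/546325

With E = 196*u^2 + 1, F = 140*u*v, G = 100*v^2 + 1, L = 14/sqrt(196*u^2 + 100*v^2 + 1), M = 0, N = 10/sqrt(196*u^2 + 100*v^2 + 1), assemble
  H = (EN − 2FM + GL) / (2(EG − F²)) = 4*(245*u^2 + 175*v^2 + 3)/(196*u^2 + 100*v^2 + 1)^(3/2).
At (u, v) = (-3, 3): H = 1164*sqrt(2665)/546325.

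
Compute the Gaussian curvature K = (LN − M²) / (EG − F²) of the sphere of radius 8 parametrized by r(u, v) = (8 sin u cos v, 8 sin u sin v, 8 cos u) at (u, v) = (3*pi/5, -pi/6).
K = 1/64

Coefficients of the first fundamental form: E = 64, F = 0, G = 64*sin(u)^2.
Coefficients of the second fundamental form: L = -8*sin(u)/Abs(sin(u)), M = 0, N = -8*sin(u)^3/Abs(sin(u)).
Assemble K = (LN − M²)/(EG − F²) = 1/64. At (u, v) = (3*pi/5, -pi/6): K = 1/64.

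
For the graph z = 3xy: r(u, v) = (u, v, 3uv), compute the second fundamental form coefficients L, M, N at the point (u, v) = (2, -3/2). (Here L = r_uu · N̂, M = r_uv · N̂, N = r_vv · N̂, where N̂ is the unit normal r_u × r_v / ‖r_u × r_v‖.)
L = 0;  M = 6*sqrt(229)/229;  N = 0

Compute the unit normal N̂(u, v) = (-3*v/sqrt(9*u^2 + 9*v^2 + 1), -3*u/sqrt(9*u^2 + 9*v^2 + 1), 1/sqrt(9*u^2 + 9*v^2 + 1)), and the second partials r_uu, r_uv, r_vv. Take dot products:
  L(u, v) = r_uu · N̂ = 0,
  M(u, v) = r_uv · N̂ = 3/sqrt(9*u^2 + 9*v^2 + 1),
  N(u, v) = r_vv · N̂ = 0.
Evaluating at (u, v) = (2, -3/2):
  L = 0, M = 6*sqrt(229)/229, N = 0.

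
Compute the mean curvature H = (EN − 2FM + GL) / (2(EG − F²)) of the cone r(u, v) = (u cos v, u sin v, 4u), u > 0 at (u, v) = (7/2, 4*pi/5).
H = 4*sqrt(17)/119

With E = 17, F = 0, G = u^2, L = 0, M = 0, N = 4*sqrt(17)*u^2/(17*Abs(u)), assemble
  H = (EN − 2FM + GL) / (2(EG − F²)) = 2*sqrt(17)/(17*Abs(u)).
At (u, v) = (7/2, 4*pi/5): H = 4*sqrt(17)/119.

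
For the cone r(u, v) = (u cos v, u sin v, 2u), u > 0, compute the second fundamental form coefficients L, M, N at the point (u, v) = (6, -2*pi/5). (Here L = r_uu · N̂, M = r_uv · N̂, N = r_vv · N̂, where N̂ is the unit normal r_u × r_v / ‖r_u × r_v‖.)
L = 0;  M = 0;  N = 12*sqrt(5)/5

Compute the unit normal N̂(u, v) = (-2*sqrt(5)*u*cos(v)/(5*Abs(u)), -2*sqrt(5)*u*sin(v)/(5*Abs(u)), sqrt(5)*u/(5*Abs(u))), and the second partials r_uu, r_uv, r_vv. Take dot products:
  L(u, v) = r_uu · N̂ = 0,
  M(u, v) = r_uv · N̂ = 0,
  N(u, v) = r_vv · N̂ = 2*sqrt(5)*u^2/(5*Abs(u)).
Evaluating at (u, v) = (6, -2*pi/5):
  L = 0, M = 0, N = 12*sqrt(5)/5.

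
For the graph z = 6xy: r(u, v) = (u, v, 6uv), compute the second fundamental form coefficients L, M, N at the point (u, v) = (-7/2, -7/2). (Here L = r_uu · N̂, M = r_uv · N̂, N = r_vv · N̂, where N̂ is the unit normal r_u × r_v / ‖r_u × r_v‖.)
L = 0;  M = 6*sqrt(883)/883;  N = 0

Compute the unit normal N̂(u, v) = (-6*v/sqrt(36*u^2 + 36*v^2 + 1), -6*u/sqrt(36*u^2 + 36*v^2 + 1), 1/sqrt(36*u^2 + 36*v^2 + 1)), and the second partials r_uu, r_uv, r_vv. Take dot products:
  L(u, v) = r_uu · N̂ = 0,
  M(u, v) = r_uv · N̂ = 6/sqrt(36*u^2 + 36*v^2 + 1),
  N(u, v) = r_vv · N̂ = 0.
Evaluating at (u, v) = (-7/2, -7/2):
  L = 0, M = 6*sqrt(883)/883, N = 0.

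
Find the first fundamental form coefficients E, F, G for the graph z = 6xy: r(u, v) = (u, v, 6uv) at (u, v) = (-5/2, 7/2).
E = 442;  F = -315;  G = 226

Partials: r_u = (1, 0, 6*v), r_v = (0, 1, 6*u). As functions of (u, v):
  E = r_u · r_u = 36*v^2 + 1,
  F = r_u · r_v = 36*u*v,
  G = r_v · r_v = 36*u^2 + 1.
Evaluating at (u, v) = (-5/2, 7/2): E = 442, F = -315, G = 226.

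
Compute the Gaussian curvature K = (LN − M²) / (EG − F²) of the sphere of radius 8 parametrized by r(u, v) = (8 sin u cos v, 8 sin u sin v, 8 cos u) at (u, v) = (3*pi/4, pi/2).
K = 1/64

Coefficients of the first fundamental form: E = 64, F = 0, G = 64*sin(u)^2.
Coefficients of the second fundamental form: L = -8*sin(u)/Abs(sin(u)), M = 0, N = -8*sin(u)^3/Abs(sin(u)).
Assemble K = (LN − M²)/(EG − F²) = 1/64. At (u, v) = (3*pi/4, pi/2): K = 1/64.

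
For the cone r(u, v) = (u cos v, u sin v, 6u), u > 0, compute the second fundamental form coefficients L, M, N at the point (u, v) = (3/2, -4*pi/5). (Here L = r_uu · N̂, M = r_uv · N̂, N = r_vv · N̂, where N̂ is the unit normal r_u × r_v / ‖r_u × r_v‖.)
L = 0;  M = 0;  N = 9*sqrt(37)/37

Compute the unit normal N̂(u, v) = (-6*sqrt(37)*u*cos(v)/(37*Abs(u)), -6*sqrt(37)*u*sin(v)/(37*Abs(u)), sqrt(37)*u/(37*Abs(u))), and the second partials r_uu, r_uv, r_vv. Take dot products:
  L(u, v) = r_uu · N̂ = 0,
  M(u, v) = r_uv · N̂ = 0,
  N(u, v) = r_vv · N̂ = 6*sqrt(37)*u^2/(37*Abs(u)).
Evaluating at (u, v) = (3/2, -4*pi/5):
  L = 0, M = 0, N = 9*sqrt(37)/37.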